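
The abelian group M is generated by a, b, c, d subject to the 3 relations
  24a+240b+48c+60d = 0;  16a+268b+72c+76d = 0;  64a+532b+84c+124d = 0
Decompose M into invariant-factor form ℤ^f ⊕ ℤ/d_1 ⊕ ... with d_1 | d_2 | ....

rank_ℚ(R)=3; free=4−3=1
SNF(R) diag = [4, 12, 36] → torsion [4, 12, 36]

Answer: M ≅ ℤ^1 ⊕ ℤ/4 ⊕ ℤ/12 ⊕ ℤ/36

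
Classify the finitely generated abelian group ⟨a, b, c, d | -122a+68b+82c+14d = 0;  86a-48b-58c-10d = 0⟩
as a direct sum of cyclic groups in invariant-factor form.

Answer: M ≅ ℤ^2 ⊕ ℤ/2 ⊕ ℤ/4

Derivation:
rank_ℚ(R)=2; free=4−2=2
SNF(R) diag = [2, 4] → torsion [2, 4]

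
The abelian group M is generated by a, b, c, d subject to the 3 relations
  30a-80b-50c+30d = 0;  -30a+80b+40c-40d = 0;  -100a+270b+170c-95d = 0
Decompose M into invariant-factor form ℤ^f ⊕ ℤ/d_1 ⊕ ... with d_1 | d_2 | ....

Answer: M ≅ ℤ^1 ⊕ ℤ/5 ⊕ ℤ/10 ⊕ ℤ/10

Derivation:
rank_ℚ(R)=3; free=4−3=1
SNF(R) diag = [5, 10, 10] → torsion [5, 10, 10]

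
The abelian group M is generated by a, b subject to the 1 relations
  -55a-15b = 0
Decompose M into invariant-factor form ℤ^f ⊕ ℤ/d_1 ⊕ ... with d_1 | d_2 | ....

rank_ℚ(R)=1; free=2−1=1
SNF(R) diag = [5] → torsion [5]

Answer: M ≅ ℤ^1 ⊕ ℤ/5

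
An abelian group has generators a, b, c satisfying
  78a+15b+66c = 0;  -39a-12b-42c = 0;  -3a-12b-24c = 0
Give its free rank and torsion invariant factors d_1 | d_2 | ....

rank_ℚ(R)=3; free=3−3=0
SNF(R) diag = [3, 9, 18] → torsion [3, 9, 18]

Answer: M ≅ ℤ/3 ⊕ ℤ/9 ⊕ ℤ/18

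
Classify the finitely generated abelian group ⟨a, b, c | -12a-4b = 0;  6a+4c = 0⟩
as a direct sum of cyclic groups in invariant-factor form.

Answer: M ≅ ℤ^1 ⊕ ℤ/2 ⊕ ℤ/4

Derivation:
rank_ℚ(R)=2; free=3−2=1
SNF(R) diag = [2, 4] → torsion [2, 4]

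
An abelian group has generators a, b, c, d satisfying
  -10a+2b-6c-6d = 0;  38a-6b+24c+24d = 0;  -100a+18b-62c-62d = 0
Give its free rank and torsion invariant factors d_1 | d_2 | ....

Answer: M ≅ ℤ^1 ⊕ ℤ/2 ⊕ ℤ/2 ⊕ ℤ/2

Derivation:
rank_ℚ(R)=3; free=4−3=1
SNF(R) diag = [2, 2, 2] → torsion [2, 2, 2]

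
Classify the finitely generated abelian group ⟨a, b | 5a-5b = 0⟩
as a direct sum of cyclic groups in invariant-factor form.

Answer: M ≅ ℤ^1 ⊕ ℤ/5

Derivation:
rank_ℚ(R)=1; free=2−1=1
SNF(R) diag = [5] → torsion [5]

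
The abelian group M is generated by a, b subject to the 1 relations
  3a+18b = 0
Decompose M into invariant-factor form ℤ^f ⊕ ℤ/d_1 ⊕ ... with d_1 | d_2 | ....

rank_ℚ(R)=1; free=2−1=1
SNF(R) diag = [3] → torsion [3]

Answer: M ≅ ℤ^1 ⊕ ℤ/3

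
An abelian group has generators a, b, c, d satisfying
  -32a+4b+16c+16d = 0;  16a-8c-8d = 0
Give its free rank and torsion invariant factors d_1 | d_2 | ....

rank_ℚ(R)=2; free=4−2=2
SNF(R) diag = [4, 8] → torsion [4, 8]

Answer: M ≅ ℤ^2 ⊕ ℤ/4 ⊕ ℤ/8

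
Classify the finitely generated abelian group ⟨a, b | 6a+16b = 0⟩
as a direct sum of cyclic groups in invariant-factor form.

rank_ℚ(R)=1; free=2−1=1
SNF(R) diag = [2] → torsion [2]

Answer: M ≅ ℤ^1 ⊕ ℤ/2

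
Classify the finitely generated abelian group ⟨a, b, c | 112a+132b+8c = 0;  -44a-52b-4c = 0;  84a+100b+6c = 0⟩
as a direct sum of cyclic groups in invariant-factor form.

Answer: M ≅ ℤ/2 ⊕ ℤ/4 ⊕ ℤ/12

Derivation:
rank_ℚ(R)=3; free=3−3=0
SNF(R) diag = [2, 4, 12] → torsion [2, 4, 12]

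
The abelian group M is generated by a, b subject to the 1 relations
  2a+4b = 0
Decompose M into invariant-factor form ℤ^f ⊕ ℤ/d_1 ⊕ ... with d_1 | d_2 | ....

rank_ℚ(R)=1; free=2−1=1
SNF(R) diag = [2] → torsion [2]

Answer: M ≅ ℤ^1 ⊕ ℤ/2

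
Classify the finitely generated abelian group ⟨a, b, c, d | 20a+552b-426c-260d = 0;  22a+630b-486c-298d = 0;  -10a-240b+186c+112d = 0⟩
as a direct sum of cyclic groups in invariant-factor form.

rank_ℚ(R)=3; free=4−3=1
SNF(R) diag = [2, 6, 18] → torsion [2, 6, 18]

Answer: M ≅ ℤ^1 ⊕ ℤ/2 ⊕ ℤ/6 ⊕ ℤ/18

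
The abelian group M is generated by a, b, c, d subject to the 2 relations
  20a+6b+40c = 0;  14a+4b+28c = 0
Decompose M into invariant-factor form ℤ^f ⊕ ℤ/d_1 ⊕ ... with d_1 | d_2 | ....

Answer: M ≅ ℤ^2 ⊕ ℤ/2 ⊕ ℤ/2

Derivation:
rank_ℚ(R)=2; free=4−2=2
SNF(R) diag = [2, 2] → torsion [2, 2]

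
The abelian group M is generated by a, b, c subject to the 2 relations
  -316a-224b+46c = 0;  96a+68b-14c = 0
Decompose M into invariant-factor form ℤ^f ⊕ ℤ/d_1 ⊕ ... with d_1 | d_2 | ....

Answer: M ≅ ℤ^1 ⊕ ℤ/2 ⊕ ℤ/4

Derivation:
rank_ℚ(R)=2; free=3−2=1
SNF(R) diag = [2, 4] → torsion [2, 4]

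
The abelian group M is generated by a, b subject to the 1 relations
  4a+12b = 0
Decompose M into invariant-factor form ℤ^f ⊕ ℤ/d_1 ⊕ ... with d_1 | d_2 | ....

rank_ℚ(R)=1; free=2−1=1
SNF(R) diag = [4] → torsion [4]

Answer: M ≅ ℤ^1 ⊕ ℤ/4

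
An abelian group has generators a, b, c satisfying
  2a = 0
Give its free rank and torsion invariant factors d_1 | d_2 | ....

rank_ℚ(R)=1; free=3−1=2
SNF(R) diag = [2] → torsion [2]

Answer: M ≅ ℤ^2 ⊕ ℤ/2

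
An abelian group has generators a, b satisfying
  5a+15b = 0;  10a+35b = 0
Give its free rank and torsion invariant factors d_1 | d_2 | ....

Answer: M ≅ ℤ/5 ⊕ ℤ/5

Derivation:
rank_ℚ(R)=2; free=2−2=0
SNF(R) diag = [5, 5] → torsion [5, 5]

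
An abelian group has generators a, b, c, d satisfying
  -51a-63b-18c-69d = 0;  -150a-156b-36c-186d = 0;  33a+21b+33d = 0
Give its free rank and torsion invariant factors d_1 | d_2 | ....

Answer: M ≅ ℤ^1 ⊕ ℤ/3 ⊕ ℤ/6 ⊕ ℤ/18

Derivation:
rank_ℚ(R)=3; free=4−3=1
SNF(R) diag = [3, 6, 18] → torsion [3, 6, 18]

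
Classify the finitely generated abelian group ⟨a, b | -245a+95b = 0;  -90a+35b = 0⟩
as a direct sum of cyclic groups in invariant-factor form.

Answer: M ≅ ℤ/5 ⊕ ℤ/5

Derivation:
rank_ℚ(R)=2; free=2−2=0
SNF(R) diag = [5, 5] → torsion [5, 5]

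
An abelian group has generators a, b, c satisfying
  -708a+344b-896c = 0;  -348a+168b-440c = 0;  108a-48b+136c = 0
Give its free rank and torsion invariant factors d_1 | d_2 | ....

rank_ℚ(R)=3; free=3−3=0
SNF(R) diag = [4, 8, 24] → torsion [4, 8, 24]

Answer: M ≅ ℤ/4 ⊕ ℤ/8 ⊕ ℤ/24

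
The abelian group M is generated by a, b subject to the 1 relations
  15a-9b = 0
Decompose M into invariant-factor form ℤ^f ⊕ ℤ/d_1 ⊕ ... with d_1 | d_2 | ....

rank_ℚ(R)=1; free=2−1=1
SNF(R) diag = [3] → torsion [3]

Answer: M ≅ ℤ^1 ⊕ ℤ/3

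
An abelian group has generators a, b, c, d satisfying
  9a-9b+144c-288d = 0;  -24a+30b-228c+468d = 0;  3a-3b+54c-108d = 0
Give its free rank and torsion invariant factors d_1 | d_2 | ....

rank_ℚ(R)=3; free=4−3=1
SNF(R) diag = [3, 6, 18] → torsion [3, 6, 18]

Answer: M ≅ ℤ^1 ⊕ ℤ/3 ⊕ ℤ/6 ⊕ ℤ/18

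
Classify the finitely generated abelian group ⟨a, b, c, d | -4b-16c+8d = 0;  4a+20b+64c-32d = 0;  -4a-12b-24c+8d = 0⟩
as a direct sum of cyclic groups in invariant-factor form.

rank_ℚ(R)=3; free=4−3=1
SNF(R) diag = [4, 4, 8] → torsion [4, 4, 8]

Answer: M ≅ ℤ^1 ⊕ ℤ/4 ⊕ ℤ/4 ⊕ ℤ/8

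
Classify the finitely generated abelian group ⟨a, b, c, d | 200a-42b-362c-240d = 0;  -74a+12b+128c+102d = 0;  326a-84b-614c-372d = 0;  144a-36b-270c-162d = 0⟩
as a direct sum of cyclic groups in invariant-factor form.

rank_ℚ(R)=4; free=4−4=0
SNF(R) diag = [2, 6, 18, 36] → torsion [2, 6, 18, 36]

Answer: M ≅ ℤ/2 ⊕ ℤ/6 ⊕ ℤ/18 ⊕ ℤ/36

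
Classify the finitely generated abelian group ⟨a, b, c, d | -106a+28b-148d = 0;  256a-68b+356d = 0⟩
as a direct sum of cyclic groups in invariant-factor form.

rank_ℚ(R)=2; free=4−2=2
SNF(R) diag = [2, 4] → torsion [2, 4]

Answer: M ≅ ℤ^2 ⊕ ℤ/2 ⊕ ℤ/4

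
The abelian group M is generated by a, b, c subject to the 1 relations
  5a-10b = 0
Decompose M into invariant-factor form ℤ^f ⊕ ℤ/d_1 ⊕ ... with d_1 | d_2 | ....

Answer: M ≅ ℤ^2 ⊕ ℤ/5

Derivation:
rank_ℚ(R)=1; free=3−1=2
SNF(R) diag = [5] → torsion [5]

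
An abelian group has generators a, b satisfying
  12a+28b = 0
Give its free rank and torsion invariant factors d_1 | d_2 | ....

Answer: M ≅ ℤ^1 ⊕ ℤ/4

Derivation:
rank_ℚ(R)=1; free=2−1=1
SNF(R) diag = [4] → torsion [4]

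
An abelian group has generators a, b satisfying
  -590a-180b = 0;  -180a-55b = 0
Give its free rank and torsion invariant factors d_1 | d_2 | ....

rank_ℚ(R)=2; free=2−2=0
SNF(R) diag = [5, 10] → torsion [5, 10]

Answer: M ≅ ℤ/5 ⊕ ℤ/10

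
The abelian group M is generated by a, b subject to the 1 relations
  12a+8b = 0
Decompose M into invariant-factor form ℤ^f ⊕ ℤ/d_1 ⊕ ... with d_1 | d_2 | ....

Answer: M ≅ ℤ^1 ⊕ ℤ/4

Derivation:
rank_ℚ(R)=1; free=2−1=1
SNF(R) diag = [4] → torsion [4]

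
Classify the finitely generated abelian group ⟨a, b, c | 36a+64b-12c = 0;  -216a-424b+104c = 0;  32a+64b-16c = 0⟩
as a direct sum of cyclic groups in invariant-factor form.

Answer: M ≅ ℤ/4 ⊕ ℤ/8 ⊕ ℤ/16

Derivation:
rank_ℚ(R)=3; free=3−3=0
SNF(R) diag = [4, 8, 16] → torsion [4, 8, 16]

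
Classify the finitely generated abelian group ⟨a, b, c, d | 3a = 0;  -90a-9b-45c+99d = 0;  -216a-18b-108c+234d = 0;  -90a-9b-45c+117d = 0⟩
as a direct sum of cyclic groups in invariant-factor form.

Answer: M ≅ ℤ/3 ⊕ ℤ/9 ⊕ ℤ/18 ⊕ ℤ/18

Derivation:
rank_ℚ(R)=4; free=4−4=0
SNF(R) diag = [3, 9, 18, 18] → torsion [3, 9, 18, 18]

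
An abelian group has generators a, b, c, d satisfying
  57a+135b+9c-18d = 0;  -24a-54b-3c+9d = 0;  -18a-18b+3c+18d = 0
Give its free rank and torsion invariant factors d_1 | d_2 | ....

Answer: M ≅ ℤ^1 ⊕ ℤ/3 ⊕ ℤ/3 ⊕ ℤ/9

Derivation:
rank_ℚ(R)=3; free=4−3=1
SNF(R) diag = [3, 3, 9] → torsion [3, 3, 9]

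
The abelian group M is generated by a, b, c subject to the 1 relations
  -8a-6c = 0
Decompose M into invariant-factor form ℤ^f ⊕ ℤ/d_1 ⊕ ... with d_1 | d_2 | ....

rank_ℚ(R)=1; free=3−1=2
SNF(R) diag = [2] → torsion [2]

Answer: M ≅ ℤ^2 ⊕ ℤ/2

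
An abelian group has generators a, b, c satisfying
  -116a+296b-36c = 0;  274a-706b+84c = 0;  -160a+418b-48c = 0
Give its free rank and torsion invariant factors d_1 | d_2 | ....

rank_ℚ(R)=3; free=3−3=0
SNF(R) diag = [2, 6, 12] → torsion [2, 6, 12]

Answer: M ≅ ℤ/2 ⊕ ℤ/6 ⊕ ℤ/12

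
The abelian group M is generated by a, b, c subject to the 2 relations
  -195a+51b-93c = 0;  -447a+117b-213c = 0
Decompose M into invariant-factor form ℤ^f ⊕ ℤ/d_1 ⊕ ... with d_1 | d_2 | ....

rank_ℚ(R)=2; free=3−2=1
SNF(R) diag = [3, 6] → torsion [3, 6]

Answer: M ≅ ℤ^1 ⊕ ℤ/3 ⊕ ℤ/6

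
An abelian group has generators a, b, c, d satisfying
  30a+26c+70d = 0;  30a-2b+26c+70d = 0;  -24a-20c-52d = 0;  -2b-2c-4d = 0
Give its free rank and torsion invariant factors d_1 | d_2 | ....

rank_ℚ(R)=4; free=4−4=0
SNF(R) diag = [2, 2, 6, 12] → torsion [2, 2, 6, 12]

Answer: M ≅ ℤ/2 ⊕ ℤ/2 ⊕ ℤ/6 ⊕ ℤ/12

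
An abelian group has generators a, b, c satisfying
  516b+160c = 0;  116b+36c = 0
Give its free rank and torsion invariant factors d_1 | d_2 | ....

Answer: M ≅ ℤ^1 ⊕ ℤ/4 ⊕ ℤ/4

Derivation:
rank_ℚ(R)=2; free=3−2=1
SNF(R) diag = [4, 4] → torsion [4, 4]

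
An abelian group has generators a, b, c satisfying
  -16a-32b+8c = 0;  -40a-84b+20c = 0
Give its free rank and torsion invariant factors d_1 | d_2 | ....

Answer: M ≅ ℤ^1 ⊕ ℤ/4 ⊕ ℤ/8

Derivation:
rank_ℚ(R)=2; free=3−2=1
SNF(R) diag = [4, 8] → torsion [4, 8]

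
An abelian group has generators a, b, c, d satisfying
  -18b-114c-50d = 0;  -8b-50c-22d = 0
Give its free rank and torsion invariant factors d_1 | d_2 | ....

Answer: M ≅ ℤ^2 ⊕ ℤ/2 ⊕ ℤ/2

Derivation:
rank_ℚ(R)=2; free=4−2=2
SNF(R) diag = [2, 2] → torsion [2, 2]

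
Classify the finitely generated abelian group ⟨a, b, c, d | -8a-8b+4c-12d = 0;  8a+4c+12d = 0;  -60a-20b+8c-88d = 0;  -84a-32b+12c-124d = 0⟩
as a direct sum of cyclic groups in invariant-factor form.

rank_ℚ(R)=4; free=4−4=0
SNF(R) diag = [4, 4, 4, 8] → torsion [4, 4, 4, 8]

Answer: M ≅ ℤ/4 ⊕ ℤ/4 ⊕ ℤ/4 ⊕ ℤ/8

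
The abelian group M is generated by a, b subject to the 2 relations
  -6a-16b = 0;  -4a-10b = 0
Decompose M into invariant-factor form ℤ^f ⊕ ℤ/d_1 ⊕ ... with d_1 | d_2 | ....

rank_ℚ(R)=2; free=2−2=0
SNF(R) diag = [2, 2] → torsion [2, 2]

Answer: M ≅ ℤ/2 ⊕ ℤ/2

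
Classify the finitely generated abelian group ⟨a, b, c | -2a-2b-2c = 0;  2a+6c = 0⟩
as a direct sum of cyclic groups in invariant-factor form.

Answer: M ≅ ℤ^1 ⊕ ℤ/2 ⊕ ℤ/2

Derivation:
rank_ℚ(R)=2; free=3−2=1
SNF(R) diag = [2, 2] → torsion [2, 2]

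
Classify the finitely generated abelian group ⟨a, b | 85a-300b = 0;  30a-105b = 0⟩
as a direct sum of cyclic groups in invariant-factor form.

rank_ℚ(R)=2; free=2−2=0
SNF(R) diag = [5, 15] → torsion [5, 15]

Answer: M ≅ ℤ/5 ⊕ ℤ/15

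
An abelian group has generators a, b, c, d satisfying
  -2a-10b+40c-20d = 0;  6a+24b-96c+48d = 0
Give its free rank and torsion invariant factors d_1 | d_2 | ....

Answer: M ≅ ℤ^2 ⊕ ℤ/2 ⊕ ℤ/6

Derivation:
rank_ℚ(R)=2; free=4−2=2
SNF(R) diag = [2, 6] → torsion [2, 6]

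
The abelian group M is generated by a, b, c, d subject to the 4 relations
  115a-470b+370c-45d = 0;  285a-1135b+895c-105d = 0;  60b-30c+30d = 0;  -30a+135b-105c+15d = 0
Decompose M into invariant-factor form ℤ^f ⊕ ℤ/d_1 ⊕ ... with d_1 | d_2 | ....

Answer: M ≅ ℤ/5 ⊕ ℤ/5 ⊕ ℤ/15 ⊕ ℤ/30

Derivation:
rank_ℚ(R)=4; free=4−4=0
SNF(R) diag = [5, 5, 15, 30] → torsion [5, 5, 15, 30]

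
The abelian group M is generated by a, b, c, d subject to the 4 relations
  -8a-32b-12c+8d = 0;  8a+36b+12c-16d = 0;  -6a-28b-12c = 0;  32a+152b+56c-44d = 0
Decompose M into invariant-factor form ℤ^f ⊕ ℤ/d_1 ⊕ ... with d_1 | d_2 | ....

rank_ℚ(R)=4; free=4−4=0
SNF(R) diag = [2, 4, 4, 4] → torsion [2, 4, 4, 4]

Answer: M ≅ ℤ/2 ⊕ ℤ/4 ⊕ ℤ/4 ⊕ ℤ/4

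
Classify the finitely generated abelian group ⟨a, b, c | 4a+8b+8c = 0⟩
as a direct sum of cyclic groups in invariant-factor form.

rank_ℚ(R)=1; free=3−1=2
SNF(R) diag = [4] → torsion [4]

Answer: M ≅ ℤ^2 ⊕ ℤ/4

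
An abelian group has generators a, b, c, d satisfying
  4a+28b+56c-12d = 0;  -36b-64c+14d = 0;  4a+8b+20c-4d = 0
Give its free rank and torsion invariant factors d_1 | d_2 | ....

rank_ℚ(R)=3; free=4−3=1
SNF(R) diag = [2, 4, 4] → torsion [2, 4, 4]

Answer: M ≅ ℤ^1 ⊕ ℤ/2 ⊕ ℤ/4 ⊕ ℤ/4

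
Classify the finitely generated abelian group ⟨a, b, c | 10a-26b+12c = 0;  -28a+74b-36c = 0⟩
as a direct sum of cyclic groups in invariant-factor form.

rank_ℚ(R)=2; free=3−2=1
SNF(R) diag = [2, 6] → torsion [2, 6]

Answer: M ≅ ℤ^1 ⊕ ℤ/2 ⊕ ℤ/6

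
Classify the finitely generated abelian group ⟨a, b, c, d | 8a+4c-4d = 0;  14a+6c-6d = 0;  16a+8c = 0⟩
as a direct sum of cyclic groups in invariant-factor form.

Answer: M ≅ ℤ^1 ⊕ ℤ/2 ⊕ ℤ/4 ⊕ ℤ/8

Derivation:
rank_ℚ(R)=3; free=4−3=1
SNF(R) diag = [2, 4, 8] → torsion [2, 4, 8]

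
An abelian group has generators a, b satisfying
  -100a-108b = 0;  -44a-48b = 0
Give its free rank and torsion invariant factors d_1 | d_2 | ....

rank_ℚ(R)=2; free=2−2=0
SNF(R) diag = [4, 12] → torsion [4, 12]

Answer: M ≅ ℤ/4 ⊕ ℤ/12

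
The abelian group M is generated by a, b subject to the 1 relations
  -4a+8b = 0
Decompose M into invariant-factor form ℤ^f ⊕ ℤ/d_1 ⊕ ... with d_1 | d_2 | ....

rank_ℚ(R)=1; free=2−1=1
SNF(R) diag = [4] → torsion [4]

Answer: M ≅ ℤ^1 ⊕ ℤ/4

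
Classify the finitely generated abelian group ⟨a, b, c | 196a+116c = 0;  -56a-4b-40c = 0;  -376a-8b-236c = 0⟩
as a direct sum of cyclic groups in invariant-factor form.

rank_ℚ(R)=3; free=3−3=0
SNF(R) diag = [4, 4, 12] → torsion [4, 4, 12]

Answer: M ≅ ℤ/4 ⊕ ℤ/4 ⊕ ℤ/12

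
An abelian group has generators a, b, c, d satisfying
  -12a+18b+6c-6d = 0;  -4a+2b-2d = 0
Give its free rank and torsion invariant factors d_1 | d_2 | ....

rank_ℚ(R)=2; free=4−2=2
SNF(R) diag = [2, 6] → torsion [2, 6]

Answer: M ≅ ℤ^2 ⊕ ℤ/2 ⊕ ℤ/6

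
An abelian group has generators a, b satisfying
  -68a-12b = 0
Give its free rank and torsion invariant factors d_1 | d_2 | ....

rank_ℚ(R)=1; free=2−1=1
SNF(R) diag = [4] → torsion [4]

Answer: M ≅ ℤ^1 ⊕ ℤ/4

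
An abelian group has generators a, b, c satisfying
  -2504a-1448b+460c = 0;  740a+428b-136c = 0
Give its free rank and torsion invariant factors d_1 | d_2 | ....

rank_ℚ(R)=2; free=3−2=1
SNF(R) diag = [4, 12] → torsion [4, 12]

Answer: M ≅ ℤ^1 ⊕ ℤ/4 ⊕ ℤ/12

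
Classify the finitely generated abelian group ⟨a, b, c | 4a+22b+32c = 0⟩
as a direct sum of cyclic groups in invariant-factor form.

Answer: M ≅ ℤ^2 ⊕ ℤ/2

Derivation:
rank_ℚ(R)=1; free=3−1=2
SNF(R) diag = [2] → torsion [2]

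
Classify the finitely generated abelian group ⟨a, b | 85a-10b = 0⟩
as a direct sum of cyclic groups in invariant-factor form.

Answer: M ≅ ℤ^1 ⊕ ℤ/5

Derivation:
rank_ℚ(R)=1; free=2−1=1
SNF(R) diag = [5] → torsion [5]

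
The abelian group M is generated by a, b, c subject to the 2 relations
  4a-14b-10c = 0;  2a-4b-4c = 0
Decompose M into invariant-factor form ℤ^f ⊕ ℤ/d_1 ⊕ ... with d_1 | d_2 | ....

Answer: M ≅ ℤ^1 ⊕ ℤ/2 ⊕ ℤ/2

Derivation:
rank_ℚ(R)=2; free=3−2=1
SNF(R) diag = [2, 2] → torsion [2, 2]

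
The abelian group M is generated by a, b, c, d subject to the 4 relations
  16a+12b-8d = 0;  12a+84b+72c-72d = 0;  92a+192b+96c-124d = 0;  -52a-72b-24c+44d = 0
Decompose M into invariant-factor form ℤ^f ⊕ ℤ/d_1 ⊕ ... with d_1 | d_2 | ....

rank_ℚ(R)=4; free=4−4=0
SNF(R) diag = [4, 12, 12, 24] → torsion [4, 12, 12, 24]

Answer: M ≅ ℤ/4 ⊕ ℤ/12 ⊕ ℤ/12 ⊕ ℤ/24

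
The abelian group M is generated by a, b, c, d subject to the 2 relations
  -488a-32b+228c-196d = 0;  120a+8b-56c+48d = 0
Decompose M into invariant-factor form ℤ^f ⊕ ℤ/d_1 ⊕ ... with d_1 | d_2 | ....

rank_ℚ(R)=2; free=4−2=2
SNF(R) diag = [4, 8] → torsion [4, 8]

Answer: M ≅ ℤ^2 ⊕ ℤ/4 ⊕ ℤ/8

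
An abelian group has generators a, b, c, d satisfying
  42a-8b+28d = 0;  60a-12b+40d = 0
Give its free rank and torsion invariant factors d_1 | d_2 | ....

Answer: M ≅ ℤ^2 ⊕ ℤ/2 ⊕ ℤ/4

Derivation:
rank_ℚ(R)=2; free=4−2=2
SNF(R) diag = [2, 4] → torsion [2, 4]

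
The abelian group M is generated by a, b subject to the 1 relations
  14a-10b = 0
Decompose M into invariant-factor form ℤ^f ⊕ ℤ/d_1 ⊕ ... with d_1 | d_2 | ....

rank_ℚ(R)=1; free=2−1=1
SNF(R) diag = [2] → torsion [2]

Answer: M ≅ ℤ^1 ⊕ ℤ/2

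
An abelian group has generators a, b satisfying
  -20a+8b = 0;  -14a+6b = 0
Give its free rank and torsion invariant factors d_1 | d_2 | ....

Answer: M ≅ ℤ/2 ⊕ ℤ/4

Derivation:
rank_ℚ(R)=2; free=2−2=0
SNF(R) diag = [2, 4] → torsion [2, 4]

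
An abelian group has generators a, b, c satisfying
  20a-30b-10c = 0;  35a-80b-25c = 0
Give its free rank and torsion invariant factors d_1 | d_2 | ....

rank_ℚ(R)=2; free=3−2=1
SNF(R) diag = [5, 10] → torsion [5, 10]

Answer: M ≅ ℤ^1 ⊕ ℤ/5 ⊕ ℤ/10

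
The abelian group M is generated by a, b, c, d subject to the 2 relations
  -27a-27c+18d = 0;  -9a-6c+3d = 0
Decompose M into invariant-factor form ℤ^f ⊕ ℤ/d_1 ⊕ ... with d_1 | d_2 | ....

rank_ℚ(R)=2; free=4−2=2
SNF(R) diag = [3, 9] → torsion [3, 9]

Answer: M ≅ ℤ^2 ⊕ ℤ/3 ⊕ ℤ/9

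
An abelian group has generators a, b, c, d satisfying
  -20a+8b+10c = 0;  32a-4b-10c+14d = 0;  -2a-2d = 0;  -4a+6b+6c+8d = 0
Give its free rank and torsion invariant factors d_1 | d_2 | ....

rank_ℚ(R)=4; free=4−4=0
SNF(R) diag = [2, 2, 2, 6] → torsion [2, 2, 2, 6]

Answer: M ≅ ℤ/2 ⊕ ℤ/2 ⊕ ℤ/2 ⊕ ℤ/6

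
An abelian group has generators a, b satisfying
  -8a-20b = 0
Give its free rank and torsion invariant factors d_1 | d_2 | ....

Answer: M ≅ ℤ^1 ⊕ ℤ/4

Derivation:
rank_ℚ(R)=1; free=2−1=1
SNF(R) diag = [4] → torsion [4]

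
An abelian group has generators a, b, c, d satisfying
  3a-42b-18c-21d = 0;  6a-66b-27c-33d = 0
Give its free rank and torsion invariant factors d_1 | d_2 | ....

Answer: M ≅ ℤ^2 ⊕ ℤ/3 ⊕ ℤ/9

Derivation:
rank_ℚ(R)=2; free=4−2=2
SNF(R) diag = [3, 9] → torsion [3, 9]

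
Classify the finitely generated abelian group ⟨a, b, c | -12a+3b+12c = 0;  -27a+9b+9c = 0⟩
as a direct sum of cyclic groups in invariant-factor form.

rank_ℚ(R)=2; free=3−2=1
SNF(R) diag = [3, 9] → torsion [3, 9]

Answer: M ≅ ℤ^1 ⊕ ℤ/3 ⊕ ℤ/9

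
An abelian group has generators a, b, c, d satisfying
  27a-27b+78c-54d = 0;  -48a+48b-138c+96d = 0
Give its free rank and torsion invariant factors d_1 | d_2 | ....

Answer: M ≅ ℤ^2 ⊕ ℤ/3 ⊕ ℤ/6

Derivation:
rank_ℚ(R)=2; free=4−2=2
SNF(R) diag = [3, 6] → torsion [3, 6]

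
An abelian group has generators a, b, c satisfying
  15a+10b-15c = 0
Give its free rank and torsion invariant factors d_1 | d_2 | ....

rank_ℚ(R)=1; free=3−1=2
SNF(R) diag = [5] → torsion [5]

Answer: M ≅ ℤ^2 ⊕ ℤ/5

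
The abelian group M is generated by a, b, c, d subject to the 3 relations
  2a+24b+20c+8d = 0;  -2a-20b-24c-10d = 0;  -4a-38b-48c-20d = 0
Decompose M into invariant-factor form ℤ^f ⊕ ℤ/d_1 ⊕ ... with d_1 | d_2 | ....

rank_ℚ(R)=3; free=4−3=1
SNF(R) diag = [2, 2, 2] → torsion [2, 2, 2]

Answer: M ≅ ℤ^1 ⊕ ℤ/2 ⊕ ℤ/2 ⊕ ℤ/2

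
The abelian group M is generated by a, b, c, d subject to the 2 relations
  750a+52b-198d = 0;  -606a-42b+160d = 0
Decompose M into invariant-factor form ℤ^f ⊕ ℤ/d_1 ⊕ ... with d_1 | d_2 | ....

rank_ℚ(R)=2; free=4−2=2
SNF(R) diag = [2, 2] → torsion [2, 2]

Answer: M ≅ ℤ^2 ⊕ ℤ/2 ⊕ ℤ/2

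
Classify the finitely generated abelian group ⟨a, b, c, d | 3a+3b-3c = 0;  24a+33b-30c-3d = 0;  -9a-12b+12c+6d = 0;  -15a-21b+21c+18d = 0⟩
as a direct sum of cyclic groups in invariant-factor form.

Answer: M ≅ ℤ/3 ⊕ ℤ/3 ⊕ ℤ/3 ⊕ ℤ/6

Derivation:
rank_ℚ(R)=4; free=4−4=0
SNF(R) diag = [3, 3, 3, 6] → torsion [3, 3, 3, 6]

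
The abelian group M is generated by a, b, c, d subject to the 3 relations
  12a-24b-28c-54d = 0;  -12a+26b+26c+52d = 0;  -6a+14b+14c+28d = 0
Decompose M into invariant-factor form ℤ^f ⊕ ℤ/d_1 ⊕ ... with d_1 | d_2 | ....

Answer: M ≅ ℤ^1 ⊕ ℤ/2 ⊕ ℤ/2 ⊕ ℤ/6

Derivation:
rank_ℚ(R)=3; free=4−3=1
SNF(R) diag = [2, 2, 6] → torsion [2, 2, 6]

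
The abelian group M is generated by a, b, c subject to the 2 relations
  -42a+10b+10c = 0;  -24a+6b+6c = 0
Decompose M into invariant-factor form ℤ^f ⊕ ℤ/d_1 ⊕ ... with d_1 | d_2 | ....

Answer: M ≅ ℤ^1 ⊕ ℤ/2 ⊕ ℤ/6

Derivation:
rank_ℚ(R)=2; free=3−2=1
SNF(R) diag = [2, 6] → torsion [2, 6]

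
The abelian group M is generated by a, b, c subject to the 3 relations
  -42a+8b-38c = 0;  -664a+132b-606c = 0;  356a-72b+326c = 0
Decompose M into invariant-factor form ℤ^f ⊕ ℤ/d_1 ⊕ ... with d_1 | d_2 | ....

rank_ℚ(R)=3; free=3−3=0
SNF(R) diag = [2, 2, 4] → torsion [2, 2, 4]

Answer: M ≅ ℤ/2 ⊕ ℤ/2 ⊕ ℤ/4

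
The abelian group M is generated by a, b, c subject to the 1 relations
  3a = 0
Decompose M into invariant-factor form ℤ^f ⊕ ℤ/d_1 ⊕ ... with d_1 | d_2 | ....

rank_ℚ(R)=1; free=3−1=2
SNF(R) diag = [3] → torsion [3]

Answer: M ≅ ℤ^2 ⊕ ℤ/3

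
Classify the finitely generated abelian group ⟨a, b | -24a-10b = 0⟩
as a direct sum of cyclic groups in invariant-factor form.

Answer: M ≅ ℤ^1 ⊕ ℤ/2

Derivation:
rank_ℚ(R)=1; free=2−1=1
SNF(R) diag = [2] → torsion [2]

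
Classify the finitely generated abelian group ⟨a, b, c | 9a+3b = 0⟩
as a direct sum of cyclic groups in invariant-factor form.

rank_ℚ(R)=1; free=3−1=2
SNF(R) diag = [3] → torsion [3]

Answer: M ≅ ℤ^2 ⊕ ℤ/3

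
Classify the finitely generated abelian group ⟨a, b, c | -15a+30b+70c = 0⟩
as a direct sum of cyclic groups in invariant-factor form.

rank_ℚ(R)=1; free=3−1=2
SNF(R) diag = [5] → torsion [5]

Answer: M ≅ ℤ^2 ⊕ ℤ/5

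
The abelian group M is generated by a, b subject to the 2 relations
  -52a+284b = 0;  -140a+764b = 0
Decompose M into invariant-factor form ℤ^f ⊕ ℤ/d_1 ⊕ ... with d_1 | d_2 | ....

Answer: M ≅ ℤ/4 ⊕ ℤ/8

Derivation:
rank_ℚ(R)=2; free=2−2=0
SNF(R) diag = [4, 8] → torsion [4, 8]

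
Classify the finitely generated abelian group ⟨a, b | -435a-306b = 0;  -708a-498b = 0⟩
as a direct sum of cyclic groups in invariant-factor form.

rank_ℚ(R)=2; free=2−2=0
SNF(R) diag = [3, 6] → torsion [3, 6]

Answer: M ≅ ℤ/3 ⊕ ℤ/6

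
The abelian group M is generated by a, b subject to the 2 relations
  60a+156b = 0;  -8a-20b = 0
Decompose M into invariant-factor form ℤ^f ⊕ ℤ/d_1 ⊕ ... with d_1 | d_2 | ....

rank_ℚ(R)=2; free=2−2=0
SNF(R) diag = [4, 12] → torsion [4, 12]

Answer: M ≅ ℤ/4 ⊕ ℤ/12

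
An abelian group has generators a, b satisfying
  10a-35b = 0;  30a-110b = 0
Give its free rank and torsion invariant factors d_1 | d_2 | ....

Answer: M ≅ ℤ/5 ⊕ ℤ/10

Derivation:
rank_ℚ(R)=2; free=2−2=0
SNF(R) diag = [5, 10] → torsion [5, 10]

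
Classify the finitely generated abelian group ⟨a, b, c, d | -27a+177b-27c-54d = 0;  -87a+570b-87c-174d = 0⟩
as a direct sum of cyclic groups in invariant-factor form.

Answer: M ≅ ℤ^2 ⊕ ℤ/3 ⊕ ℤ/3

Derivation:
rank_ℚ(R)=2; free=4−2=2
SNF(R) diag = [3, 3] → torsion [3, 3]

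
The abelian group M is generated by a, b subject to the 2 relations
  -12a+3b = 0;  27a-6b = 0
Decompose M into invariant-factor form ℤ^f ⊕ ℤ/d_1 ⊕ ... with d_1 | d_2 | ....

Answer: M ≅ ℤ/3 ⊕ ℤ/3

Derivation:
rank_ℚ(R)=2; free=2−2=0
SNF(R) diag = [3, 3] → torsion [3, 3]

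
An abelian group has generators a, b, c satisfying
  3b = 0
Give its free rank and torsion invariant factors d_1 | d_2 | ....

rank_ℚ(R)=1; free=3−1=2
SNF(R) diag = [3] → torsion [3]

Answer: M ≅ ℤ^2 ⊕ ℤ/3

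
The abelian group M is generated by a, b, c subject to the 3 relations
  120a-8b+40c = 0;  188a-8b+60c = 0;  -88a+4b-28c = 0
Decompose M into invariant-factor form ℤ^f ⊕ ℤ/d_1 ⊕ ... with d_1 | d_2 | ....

Answer: M ≅ ℤ/4 ⊕ ℤ/4 ⊕ ℤ/8

Derivation:
rank_ℚ(R)=3; free=3−3=0
SNF(R) diag = [4, 4, 8] → torsion [4, 4, 8]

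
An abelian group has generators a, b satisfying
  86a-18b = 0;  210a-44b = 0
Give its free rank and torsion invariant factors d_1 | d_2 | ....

Answer: M ≅ ℤ/2 ⊕ ℤ/2

Derivation:
rank_ℚ(R)=2; free=2−2=0
SNF(R) diag = [2, 2] → torsion [2, 2]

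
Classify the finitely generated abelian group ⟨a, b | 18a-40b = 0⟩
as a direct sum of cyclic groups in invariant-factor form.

rank_ℚ(R)=1; free=2−1=1
SNF(R) diag = [2] → torsion [2]

Answer: M ≅ ℤ^1 ⊕ ℤ/2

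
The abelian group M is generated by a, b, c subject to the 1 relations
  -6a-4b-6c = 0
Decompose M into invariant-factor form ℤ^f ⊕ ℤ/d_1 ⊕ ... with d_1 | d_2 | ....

Answer: M ≅ ℤ^2 ⊕ ℤ/2

Derivation:
rank_ℚ(R)=1; free=3−1=2
SNF(R) diag = [2] → torsion [2]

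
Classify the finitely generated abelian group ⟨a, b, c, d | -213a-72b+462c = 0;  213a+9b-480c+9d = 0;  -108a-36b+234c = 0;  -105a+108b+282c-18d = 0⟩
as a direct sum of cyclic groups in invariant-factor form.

Answer: M ≅ ℤ/3 ⊕ ℤ/9 ⊕ ℤ/18 ⊕ ℤ/54

Derivation:
rank_ℚ(R)=4; free=4−4=0
SNF(R) diag = [3, 9, 18, 54] → torsion [3, 9, 18, 54]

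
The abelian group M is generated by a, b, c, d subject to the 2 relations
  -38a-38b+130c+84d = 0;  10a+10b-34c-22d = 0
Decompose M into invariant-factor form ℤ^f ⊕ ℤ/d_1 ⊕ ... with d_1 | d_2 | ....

Answer: M ≅ ℤ^2 ⊕ ℤ/2 ⊕ ℤ/2

Derivation:
rank_ℚ(R)=2; free=4−2=2
SNF(R) diag = [2, 2] → torsion [2, 2]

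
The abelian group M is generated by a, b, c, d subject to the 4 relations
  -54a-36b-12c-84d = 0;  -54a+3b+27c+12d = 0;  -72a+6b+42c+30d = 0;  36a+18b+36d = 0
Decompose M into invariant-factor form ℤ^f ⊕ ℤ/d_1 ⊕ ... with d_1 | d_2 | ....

rank_ℚ(R)=4; free=4−4=0
SNF(R) diag = [3, 6, 18, 18] → torsion [3, 6, 18, 18]

Answer: M ≅ ℤ/3 ⊕ ℤ/6 ⊕ ℤ/18 ⊕ ℤ/18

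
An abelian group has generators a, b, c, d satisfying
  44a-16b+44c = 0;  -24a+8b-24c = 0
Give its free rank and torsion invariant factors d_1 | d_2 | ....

rank_ℚ(R)=2; free=4−2=2
SNF(R) diag = [4, 8] → torsion [4, 8]

Answer: M ≅ ℤ^2 ⊕ ℤ/4 ⊕ ℤ/8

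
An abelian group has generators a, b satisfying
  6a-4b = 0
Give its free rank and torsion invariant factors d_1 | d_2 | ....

Answer: M ≅ ℤ^1 ⊕ ℤ/2

Derivation:
rank_ℚ(R)=1; free=2−1=1
SNF(R) diag = [2] → torsion [2]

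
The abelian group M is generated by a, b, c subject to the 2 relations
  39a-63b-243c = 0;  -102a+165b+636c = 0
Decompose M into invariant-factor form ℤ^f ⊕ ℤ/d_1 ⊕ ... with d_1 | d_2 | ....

rank_ℚ(R)=2; free=3−2=1
SNF(R) diag = [3, 3] → torsion [3, 3]

Answer: M ≅ ℤ^1 ⊕ ℤ/3 ⊕ ℤ/3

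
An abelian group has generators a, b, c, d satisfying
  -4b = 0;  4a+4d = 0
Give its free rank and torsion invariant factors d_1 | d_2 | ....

rank_ℚ(R)=2; free=4−2=2
SNF(R) diag = [4, 4] → torsion [4, 4]

Answer: M ≅ ℤ^2 ⊕ ℤ/4 ⊕ ℤ/4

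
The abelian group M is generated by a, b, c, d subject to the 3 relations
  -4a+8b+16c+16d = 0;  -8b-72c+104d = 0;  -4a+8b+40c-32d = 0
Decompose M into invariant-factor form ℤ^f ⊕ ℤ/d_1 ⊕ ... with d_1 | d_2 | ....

Answer: M ≅ ℤ^1 ⊕ ℤ/4 ⊕ ℤ/8 ⊕ ℤ/24

Derivation:
rank_ℚ(R)=3; free=4−3=1
SNF(R) diag = [4, 8, 24] → torsion [4, 8, 24]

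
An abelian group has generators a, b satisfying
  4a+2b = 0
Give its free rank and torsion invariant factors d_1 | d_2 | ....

Answer: M ≅ ℤ^1 ⊕ ℤ/2

Derivation:
rank_ℚ(R)=1; free=2−1=1
SNF(R) diag = [2] → torsion [2]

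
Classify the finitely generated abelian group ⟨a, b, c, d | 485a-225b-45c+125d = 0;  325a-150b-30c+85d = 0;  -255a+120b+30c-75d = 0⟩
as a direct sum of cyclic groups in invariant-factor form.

rank_ℚ(R)=3; free=4−3=1
SNF(R) diag = [5, 15, 30] → torsion [5, 15, 30]

Answer: M ≅ ℤ^1 ⊕ ℤ/5 ⊕ ℤ/15 ⊕ ℤ/30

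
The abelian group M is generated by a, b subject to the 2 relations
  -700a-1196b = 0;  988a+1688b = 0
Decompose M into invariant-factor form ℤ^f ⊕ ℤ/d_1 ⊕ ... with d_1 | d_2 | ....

Answer: M ≅ ℤ/4 ⊕ ℤ/12

Derivation:
rank_ℚ(R)=2; free=2−2=0
SNF(R) diag = [4, 12] → torsion [4, 12]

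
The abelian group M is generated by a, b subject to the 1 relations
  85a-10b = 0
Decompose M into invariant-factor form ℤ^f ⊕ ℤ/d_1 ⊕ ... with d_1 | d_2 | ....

rank_ℚ(R)=1; free=2−1=1
SNF(R) diag = [5] → torsion [5]

Answer: M ≅ ℤ^1 ⊕ ℤ/5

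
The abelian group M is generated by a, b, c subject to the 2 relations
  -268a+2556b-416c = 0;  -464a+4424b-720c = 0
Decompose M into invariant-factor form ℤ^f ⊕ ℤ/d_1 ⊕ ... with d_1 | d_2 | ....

Answer: M ≅ ℤ^1 ⊕ ℤ/4 ⊕ ℤ/8

Derivation:
rank_ℚ(R)=2; free=3−2=1
SNF(R) diag = [4, 8] → torsion [4, 8]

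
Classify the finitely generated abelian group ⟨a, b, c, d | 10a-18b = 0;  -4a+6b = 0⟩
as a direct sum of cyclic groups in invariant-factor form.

Answer: M ≅ ℤ^2 ⊕ ℤ/2 ⊕ ℤ/6

Derivation:
rank_ℚ(R)=2; free=4−2=2
SNF(R) diag = [2, 6] → torsion [2, 6]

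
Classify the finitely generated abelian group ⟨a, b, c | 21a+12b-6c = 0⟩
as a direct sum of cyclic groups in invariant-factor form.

Answer: M ≅ ℤ^2 ⊕ ℤ/3

Derivation:
rank_ℚ(R)=1; free=3−1=2
SNF(R) diag = [3] → torsion [3]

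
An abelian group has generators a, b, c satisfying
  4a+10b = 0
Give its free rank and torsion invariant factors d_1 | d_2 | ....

rank_ℚ(R)=1; free=3−1=2
SNF(R) diag = [2] → torsion [2]

Answer: M ≅ ℤ^2 ⊕ ℤ/2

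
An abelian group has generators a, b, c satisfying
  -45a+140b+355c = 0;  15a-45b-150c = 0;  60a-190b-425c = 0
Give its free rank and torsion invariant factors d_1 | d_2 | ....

Answer: M ≅ ℤ/5 ⊕ ℤ/15 ⊕ ℤ/15

Derivation:
rank_ℚ(R)=3; free=3−3=0
SNF(R) diag = [5, 15, 15] → torsion [5, 15, 15]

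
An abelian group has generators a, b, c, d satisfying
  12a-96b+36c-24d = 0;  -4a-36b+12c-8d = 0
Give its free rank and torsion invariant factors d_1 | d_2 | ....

Answer: M ≅ ℤ^2 ⊕ ℤ/4 ⊕ ℤ/12

Derivation:
rank_ℚ(R)=2; free=4−2=2
SNF(R) diag = [4, 12] → torsion [4, 12]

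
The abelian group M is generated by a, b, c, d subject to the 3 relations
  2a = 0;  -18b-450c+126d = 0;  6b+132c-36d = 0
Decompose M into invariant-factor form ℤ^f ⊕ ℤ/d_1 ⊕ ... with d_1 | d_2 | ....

Answer: M ≅ ℤ^1 ⊕ ℤ/2 ⊕ ℤ/6 ⊕ ℤ/18

Derivation:
rank_ℚ(R)=3; free=4−3=1
SNF(R) diag = [2, 6, 18] → torsion [2, 6, 18]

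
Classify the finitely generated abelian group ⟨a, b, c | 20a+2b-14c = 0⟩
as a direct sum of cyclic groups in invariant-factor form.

Answer: M ≅ ℤ^2 ⊕ ℤ/2

Derivation:
rank_ℚ(R)=1; free=3−1=2
SNF(R) diag = [2] → torsion [2]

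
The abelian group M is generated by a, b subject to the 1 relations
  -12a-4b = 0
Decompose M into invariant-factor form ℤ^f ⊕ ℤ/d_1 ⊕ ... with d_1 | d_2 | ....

rank_ℚ(R)=1; free=2−1=1
SNF(R) diag = [4] → torsion [4]

Answer: M ≅ ℤ^1 ⊕ ℤ/4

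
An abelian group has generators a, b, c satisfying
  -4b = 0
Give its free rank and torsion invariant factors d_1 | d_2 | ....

rank_ℚ(R)=1; free=3−1=2
SNF(R) diag = [4] → torsion [4]

Answer: M ≅ ℤ^2 ⊕ ℤ/4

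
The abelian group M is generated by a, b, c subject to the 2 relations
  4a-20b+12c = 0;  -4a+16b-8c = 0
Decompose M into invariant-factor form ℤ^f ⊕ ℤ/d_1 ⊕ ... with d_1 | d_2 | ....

rank_ℚ(R)=2; free=3−2=1
SNF(R) diag = [4, 4] → torsion [4, 4]

Answer: M ≅ ℤ^1 ⊕ ℤ/4 ⊕ ℤ/4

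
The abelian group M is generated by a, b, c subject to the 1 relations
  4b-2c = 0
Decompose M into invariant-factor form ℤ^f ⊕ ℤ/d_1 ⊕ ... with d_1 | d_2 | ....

Answer: M ≅ ℤ^2 ⊕ ℤ/2

Derivation:
rank_ℚ(R)=1; free=3−1=2
SNF(R) diag = [2] → torsion [2]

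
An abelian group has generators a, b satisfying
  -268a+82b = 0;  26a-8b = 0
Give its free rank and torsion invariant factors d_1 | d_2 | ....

rank_ℚ(R)=2; free=2−2=0
SNF(R) diag = [2, 6] → torsion [2, 6]

Answer: M ≅ ℤ/2 ⊕ ℤ/6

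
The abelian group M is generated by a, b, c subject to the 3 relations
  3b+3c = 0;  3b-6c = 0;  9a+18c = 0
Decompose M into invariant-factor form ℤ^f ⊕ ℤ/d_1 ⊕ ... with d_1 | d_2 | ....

rank_ℚ(R)=3; free=3−3=0
SNF(R) diag = [3, 9, 9] → torsion [3, 9, 9]

Answer: M ≅ ℤ/3 ⊕ ℤ/9 ⊕ ℤ/9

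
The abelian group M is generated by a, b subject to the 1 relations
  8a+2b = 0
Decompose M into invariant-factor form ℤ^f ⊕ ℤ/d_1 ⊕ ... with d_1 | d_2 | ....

rank_ℚ(R)=1; free=2−1=1
SNF(R) diag = [2] → torsion [2]

Answer: M ≅ ℤ^1 ⊕ ℤ/2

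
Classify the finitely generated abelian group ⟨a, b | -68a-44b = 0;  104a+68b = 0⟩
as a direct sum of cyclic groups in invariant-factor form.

rank_ℚ(R)=2; free=2−2=0
SNF(R) diag = [4, 12] → torsion [4, 12]

Answer: M ≅ ℤ/4 ⊕ ℤ/12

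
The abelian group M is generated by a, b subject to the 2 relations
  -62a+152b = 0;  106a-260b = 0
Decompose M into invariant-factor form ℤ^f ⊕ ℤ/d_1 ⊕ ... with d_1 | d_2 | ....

rank_ℚ(R)=2; free=2−2=0
SNF(R) diag = [2, 4] → torsion [2, 4]

Answer: M ≅ ℤ/2 ⊕ ℤ/4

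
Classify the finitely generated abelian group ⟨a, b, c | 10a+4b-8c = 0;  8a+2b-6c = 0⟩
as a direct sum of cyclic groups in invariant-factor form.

Answer: M ≅ ℤ^1 ⊕ ℤ/2 ⊕ ℤ/2

Derivation:
rank_ℚ(R)=2; free=3−2=1
SNF(R) diag = [2, 2] → torsion [2, 2]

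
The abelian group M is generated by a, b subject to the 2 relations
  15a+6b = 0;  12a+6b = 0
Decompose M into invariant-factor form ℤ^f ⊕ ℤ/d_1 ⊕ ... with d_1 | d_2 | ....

rank_ℚ(R)=2; free=2−2=0
SNF(R) diag = [3, 6] → torsion [3, 6]

Answer: M ≅ ℤ/3 ⊕ ℤ/6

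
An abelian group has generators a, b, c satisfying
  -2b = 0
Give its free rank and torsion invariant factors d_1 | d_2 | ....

Answer: M ≅ ℤ^2 ⊕ ℤ/2

Derivation:
rank_ℚ(R)=1; free=3−1=2
SNF(R) diag = [2] → torsion [2]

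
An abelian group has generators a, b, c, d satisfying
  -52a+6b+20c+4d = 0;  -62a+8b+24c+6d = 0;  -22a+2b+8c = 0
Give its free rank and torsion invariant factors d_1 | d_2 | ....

Answer: M ≅ ℤ^1 ⊕ ℤ/2 ⊕ ℤ/2 ⊕ ℤ/2

Derivation:
rank_ℚ(R)=3; free=4−3=1
SNF(R) diag = [2, 2, 2] → torsion [2, 2, 2]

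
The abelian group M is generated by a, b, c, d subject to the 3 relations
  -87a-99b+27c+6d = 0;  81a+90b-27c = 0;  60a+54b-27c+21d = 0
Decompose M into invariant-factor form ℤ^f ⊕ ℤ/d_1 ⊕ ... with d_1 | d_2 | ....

rank_ℚ(R)=3; free=4−3=1
SNF(R) diag = [3, 9, 27] → torsion [3, 9, 27]

Answer: M ≅ ℤ^1 ⊕ ℤ/3 ⊕ ℤ/9 ⊕ ℤ/27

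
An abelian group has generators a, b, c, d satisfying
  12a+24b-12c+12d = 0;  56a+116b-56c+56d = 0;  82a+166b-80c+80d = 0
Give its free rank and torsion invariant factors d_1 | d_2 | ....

Answer: M ≅ ℤ^1 ⊕ ℤ/2 ⊕ ℤ/4 ⊕ ℤ/12

Derivation:
rank_ℚ(R)=3; free=4−3=1
SNF(R) diag = [2, 4, 12] → torsion [2, 4, 12]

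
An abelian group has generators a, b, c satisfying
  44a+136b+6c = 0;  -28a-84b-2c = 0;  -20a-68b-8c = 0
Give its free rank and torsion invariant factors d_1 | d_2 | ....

rank_ℚ(R)=3; free=3−3=0
SNF(R) diag = [2, 4, 12] → torsion [2, 4, 12]

Answer: M ≅ ℤ/2 ⊕ ℤ/4 ⊕ ℤ/12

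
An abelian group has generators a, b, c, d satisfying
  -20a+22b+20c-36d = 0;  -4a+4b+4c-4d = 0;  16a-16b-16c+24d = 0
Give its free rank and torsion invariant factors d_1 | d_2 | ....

rank_ℚ(R)=3; free=4−3=1
SNF(R) diag = [2, 4, 8] → torsion [2, 4, 8]

Answer: M ≅ ℤ^1 ⊕ ℤ/2 ⊕ ℤ/4 ⊕ ℤ/8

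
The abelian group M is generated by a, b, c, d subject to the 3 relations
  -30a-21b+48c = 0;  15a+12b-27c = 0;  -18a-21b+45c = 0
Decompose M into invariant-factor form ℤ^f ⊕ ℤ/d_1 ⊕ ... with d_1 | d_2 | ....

rank_ℚ(R)=3; free=4−3=1
SNF(R) diag = [3, 3, 3] → torsion [3, 3, 3]

Answer: M ≅ ℤ^1 ⊕ ℤ/3 ⊕ ℤ/3 ⊕ ℤ/3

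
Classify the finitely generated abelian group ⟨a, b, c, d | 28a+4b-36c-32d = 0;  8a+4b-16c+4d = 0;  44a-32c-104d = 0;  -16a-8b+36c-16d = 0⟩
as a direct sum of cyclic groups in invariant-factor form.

Answer: M ≅ ℤ/4 ⊕ ℤ/4 ⊕ ℤ/4 ⊕ ℤ/4

Derivation:
rank_ℚ(R)=4; free=4−4=0
SNF(R) diag = [4, 4, 4, 4] → torsion [4, 4, 4, 4]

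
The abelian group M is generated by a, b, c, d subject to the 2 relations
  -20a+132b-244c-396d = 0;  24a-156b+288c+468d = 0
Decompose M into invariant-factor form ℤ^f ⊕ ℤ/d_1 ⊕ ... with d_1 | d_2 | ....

rank_ℚ(R)=2; free=4−2=2
SNF(R) diag = [4, 12] → torsion [4, 12]

Answer: M ≅ ℤ^2 ⊕ ℤ/4 ⊕ ℤ/12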